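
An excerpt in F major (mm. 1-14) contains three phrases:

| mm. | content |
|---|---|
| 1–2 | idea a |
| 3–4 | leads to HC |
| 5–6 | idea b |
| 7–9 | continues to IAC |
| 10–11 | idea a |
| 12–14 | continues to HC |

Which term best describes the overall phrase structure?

phrase group

The final phrase closes with a half cadence, which is not stronger than the preceding imperfect authentic cadence; the 3 phrases lack an overall antecedent–consequent design and so form a phrase group.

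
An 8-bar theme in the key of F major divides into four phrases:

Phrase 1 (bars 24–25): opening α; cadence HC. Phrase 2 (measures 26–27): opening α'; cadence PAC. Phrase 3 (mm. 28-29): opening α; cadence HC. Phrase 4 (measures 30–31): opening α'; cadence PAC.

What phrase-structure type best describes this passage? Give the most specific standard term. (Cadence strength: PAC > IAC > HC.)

The cadence pattern HC–PAC–HC–PAC is weak–strong twice, and phrases 3–4 restate phrases 1–2: a period heard twice, not a double period (which would end weakly at phrase 2).

repeated period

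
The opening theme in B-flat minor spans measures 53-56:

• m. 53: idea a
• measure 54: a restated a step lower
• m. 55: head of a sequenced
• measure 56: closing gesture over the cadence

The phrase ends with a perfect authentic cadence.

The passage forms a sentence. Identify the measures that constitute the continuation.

After the presentation (measures 53–54), the continuation covers the fragmentation through the cadence: mm. 55-56.

measures 55–56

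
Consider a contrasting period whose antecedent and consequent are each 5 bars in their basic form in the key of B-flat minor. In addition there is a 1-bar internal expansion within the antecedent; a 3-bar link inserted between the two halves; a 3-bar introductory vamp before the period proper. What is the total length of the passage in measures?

17 measures

Basic contrasting period: 5 + 5 = 10 bars.
10 (basic form) + 1 (internal expansion) + 3 (link) + 3 (introduction) = 17.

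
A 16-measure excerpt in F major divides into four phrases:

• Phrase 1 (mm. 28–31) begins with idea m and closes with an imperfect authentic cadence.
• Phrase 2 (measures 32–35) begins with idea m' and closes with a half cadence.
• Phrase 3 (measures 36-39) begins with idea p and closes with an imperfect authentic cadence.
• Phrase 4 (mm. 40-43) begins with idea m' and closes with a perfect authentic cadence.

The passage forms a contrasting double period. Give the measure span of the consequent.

measures 36–43

In a double period the first pair of phrases (ending half cadence) is the large antecedent and the second pair (ending perfect authentic cadence) is the large consequent; the consequent is measures 36–43.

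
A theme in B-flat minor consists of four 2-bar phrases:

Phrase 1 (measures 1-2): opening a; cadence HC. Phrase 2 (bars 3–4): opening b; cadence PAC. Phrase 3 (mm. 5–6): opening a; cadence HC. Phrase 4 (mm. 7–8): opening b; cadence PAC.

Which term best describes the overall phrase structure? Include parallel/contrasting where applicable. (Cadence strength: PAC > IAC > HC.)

repeated period

The cadence pattern HC–PAC–HC–PAC is weak–strong twice, and phrases 3–4 restate phrases 1–2: a period heard twice, not a double period (which would end weakly at phrase 2).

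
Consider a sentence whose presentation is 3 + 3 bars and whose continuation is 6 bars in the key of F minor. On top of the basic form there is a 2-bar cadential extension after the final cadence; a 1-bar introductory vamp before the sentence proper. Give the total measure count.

Basic sentence: 3 + 3 + 6 = 12 bars.
12 (basic form) + 2 (cadential extension) + 1 (introduction) = 15.

15 measures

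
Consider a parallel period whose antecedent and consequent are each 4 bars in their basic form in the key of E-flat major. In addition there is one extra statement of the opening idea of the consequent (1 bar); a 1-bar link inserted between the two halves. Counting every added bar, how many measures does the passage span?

10 measures

Basic parallel period: 4 + 4 = 8 bars.
8 (basic form) + 1 (extra statement) + 1 (link) = 10.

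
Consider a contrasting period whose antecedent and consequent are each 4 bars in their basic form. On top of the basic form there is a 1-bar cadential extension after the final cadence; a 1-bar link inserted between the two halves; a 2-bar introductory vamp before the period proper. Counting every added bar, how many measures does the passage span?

Basic contrasting period: 4 + 4 = 8 bars.
8 (basic form) + 1 (cadential extension) + 1 (link) + 2 (introduction) = 12.

12 measures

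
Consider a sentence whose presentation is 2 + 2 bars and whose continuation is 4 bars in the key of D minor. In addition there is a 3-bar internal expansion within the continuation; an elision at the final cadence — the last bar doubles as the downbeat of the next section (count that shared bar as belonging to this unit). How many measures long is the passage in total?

11 measures

Basic sentence: 2 + 2 + 4 = 8 bars.
8 (basic form) + 3 (internal expansion) = 11.
The elision shares a bar with the next section but does not change this unit's count.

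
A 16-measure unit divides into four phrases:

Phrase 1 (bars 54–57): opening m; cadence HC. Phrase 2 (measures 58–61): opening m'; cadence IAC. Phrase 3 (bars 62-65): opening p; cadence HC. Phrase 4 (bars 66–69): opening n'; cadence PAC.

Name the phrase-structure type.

contrasting double period

Four phrases in two halves: the first half (bars 54–61) ends with an imperfect authentic cadence, the second (mm. 62-69) with a perfect authentic cadence — a large antecedent–consequent pair, i.e. a double period.
Phrase 3 begins with different material from phrase 1, making it contrasting.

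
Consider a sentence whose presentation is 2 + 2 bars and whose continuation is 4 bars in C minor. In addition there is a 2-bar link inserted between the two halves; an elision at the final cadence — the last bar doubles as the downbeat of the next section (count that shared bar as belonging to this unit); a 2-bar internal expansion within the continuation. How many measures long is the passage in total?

12 measures

Basic sentence: 2 + 2 + 4 = 8 bars.
8 (basic form) + 2 (link) + 2 (internal expansion) = 12.
The elision shares a bar with the next section but does not change this unit's count.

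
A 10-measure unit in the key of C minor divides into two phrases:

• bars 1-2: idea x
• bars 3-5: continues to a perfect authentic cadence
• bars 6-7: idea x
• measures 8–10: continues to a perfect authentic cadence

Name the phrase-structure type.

Both phrases have the same opening (x) and the same cadence (perfect authentic cadence): the second is a restatement, not a consequent, so this is a repeated phrase rather than a period.

repeated phrase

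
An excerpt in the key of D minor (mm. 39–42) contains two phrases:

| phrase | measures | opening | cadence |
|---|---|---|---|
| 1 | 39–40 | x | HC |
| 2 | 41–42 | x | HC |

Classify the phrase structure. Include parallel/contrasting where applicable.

repeated phrase

Both phrases have the same opening (x) and the same cadence (half cadence): the second is a restatement, not a consequent, so this is a repeated phrase rather than a period.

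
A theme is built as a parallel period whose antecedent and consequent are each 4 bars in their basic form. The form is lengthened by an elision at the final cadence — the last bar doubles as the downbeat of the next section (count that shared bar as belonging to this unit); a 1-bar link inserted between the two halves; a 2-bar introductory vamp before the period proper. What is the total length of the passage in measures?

11 measures

Basic parallel period: 4 + 4 = 8 bars.
8 (basic form) + 1 (link) + 2 (introduction) = 11.
The elision shares a bar with the next section but does not change this unit's count.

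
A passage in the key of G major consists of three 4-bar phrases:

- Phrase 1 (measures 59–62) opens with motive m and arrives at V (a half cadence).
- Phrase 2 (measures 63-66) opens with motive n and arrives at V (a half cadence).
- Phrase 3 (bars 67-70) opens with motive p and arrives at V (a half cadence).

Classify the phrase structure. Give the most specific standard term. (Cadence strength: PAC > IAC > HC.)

phrase group

The final phrase closes with a half cadence, which is not stronger than the preceding half cadence; the 3 phrases lack an overall antecedent–consequent design and so form a phrase group.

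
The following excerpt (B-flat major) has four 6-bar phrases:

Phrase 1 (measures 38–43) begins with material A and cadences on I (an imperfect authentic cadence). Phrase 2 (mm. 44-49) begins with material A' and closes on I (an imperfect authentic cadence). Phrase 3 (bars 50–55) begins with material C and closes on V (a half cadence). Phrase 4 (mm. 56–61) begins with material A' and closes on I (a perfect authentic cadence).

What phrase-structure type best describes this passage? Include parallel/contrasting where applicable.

Four phrases in two halves: the first half (measures 38–49) ends with an imperfect authentic cadence, the second (bars 50-61) with a perfect authentic cadence — a large antecedent–consequent pair, i.e. a double period.
Phrase 3 begins with different material from phrase 1, making it contrasting.

contrasting double period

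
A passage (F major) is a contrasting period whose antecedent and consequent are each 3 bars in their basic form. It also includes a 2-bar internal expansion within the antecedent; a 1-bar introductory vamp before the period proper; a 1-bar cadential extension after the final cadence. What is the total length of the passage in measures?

10 measures

Basic contrasting period: 3 + 3 = 6 bars.
6 (basic form) + 2 (internal expansion) + 1 (introduction) + 1 (cadential extension) = 10.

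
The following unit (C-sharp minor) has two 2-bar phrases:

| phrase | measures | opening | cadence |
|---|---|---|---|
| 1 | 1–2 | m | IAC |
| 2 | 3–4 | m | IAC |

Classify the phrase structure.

Both phrases have the same opening (m) and the same cadence (imperfect authentic cadence): the second is a restatement, not a consequent, so this is a repeated phrase rather than a period.

repeated phrase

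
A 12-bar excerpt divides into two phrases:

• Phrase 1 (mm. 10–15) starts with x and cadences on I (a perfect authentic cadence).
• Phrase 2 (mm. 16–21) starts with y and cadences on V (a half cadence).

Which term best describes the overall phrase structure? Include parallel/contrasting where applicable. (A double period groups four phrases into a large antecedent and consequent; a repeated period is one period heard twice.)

The second phrase closes with a half cadence, which is not stronger than the first phrase's perfect authentic cadence; without a weak→strong cadential pair there is no antecedent–consequent relationship, so this is a phrase group rather than a period.

phrase group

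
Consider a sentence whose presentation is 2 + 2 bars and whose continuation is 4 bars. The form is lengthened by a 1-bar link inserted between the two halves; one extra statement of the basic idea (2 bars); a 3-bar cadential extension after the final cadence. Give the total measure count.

Basic sentence: 2 + 2 + 4 = 8 bars.
8 (basic form) + 1 (link) + 2 (extra statement) + 3 (cadential extension) = 14.

14 measures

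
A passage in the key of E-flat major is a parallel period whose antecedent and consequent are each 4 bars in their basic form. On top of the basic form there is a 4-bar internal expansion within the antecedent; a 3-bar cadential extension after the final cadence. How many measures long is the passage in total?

15 measures

Basic parallel period: 4 + 4 = 8 bars.
8 (basic form) + 4 (internal expansion) + 3 (cadential extension) = 15.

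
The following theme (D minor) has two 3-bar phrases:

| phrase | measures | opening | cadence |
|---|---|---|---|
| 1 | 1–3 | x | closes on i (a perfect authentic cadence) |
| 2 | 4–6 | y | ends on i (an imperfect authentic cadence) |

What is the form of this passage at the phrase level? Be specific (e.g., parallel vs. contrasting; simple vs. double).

phrase group

The second phrase closes with an imperfect authentic cadence, which is not stronger than the first phrase's perfect authentic cadence; without a weak→strong cadential pair there is no antecedent–consequent relationship, so this is a phrase group rather than a period.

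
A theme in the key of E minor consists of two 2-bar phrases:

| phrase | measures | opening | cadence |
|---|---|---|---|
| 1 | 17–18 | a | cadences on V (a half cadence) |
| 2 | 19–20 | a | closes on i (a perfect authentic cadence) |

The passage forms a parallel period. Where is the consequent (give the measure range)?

measures 19–20

The antecedent is the phrase ending with the weaker cadence (half cadence, phrase 1) and the consequent the one ending more conclusively (perfect authentic cadence, phrase 2); the consequent is mm. 19–20.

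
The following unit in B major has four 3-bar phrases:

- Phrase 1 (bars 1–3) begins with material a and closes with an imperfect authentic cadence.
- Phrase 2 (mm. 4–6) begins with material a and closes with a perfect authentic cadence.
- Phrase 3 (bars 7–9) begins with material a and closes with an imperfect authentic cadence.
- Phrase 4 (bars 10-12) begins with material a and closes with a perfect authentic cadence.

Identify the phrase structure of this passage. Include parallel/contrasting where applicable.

The cadence pattern IAC–PAC–IAC–PAC is weak–strong twice, and phrases 3–4 restate phrases 1–2: a period heard twice, not a double period (which would end weakly at phrase 2).

repeated period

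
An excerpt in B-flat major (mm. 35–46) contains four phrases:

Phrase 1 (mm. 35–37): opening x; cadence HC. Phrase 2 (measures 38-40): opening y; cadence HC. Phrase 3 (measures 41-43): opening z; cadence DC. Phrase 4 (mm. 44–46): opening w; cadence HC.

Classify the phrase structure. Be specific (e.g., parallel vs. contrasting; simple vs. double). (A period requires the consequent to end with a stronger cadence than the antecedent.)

Phrase 4 ends with a half cadence, no stronger than phrase 2's half cadence, so the four phrases do not form a double period; nor do phrases 3–4 duplicate 1–2, so it is not a repeated period. With no phrase reaching a conclusive cadence, the passage is a phrase group.

phrase group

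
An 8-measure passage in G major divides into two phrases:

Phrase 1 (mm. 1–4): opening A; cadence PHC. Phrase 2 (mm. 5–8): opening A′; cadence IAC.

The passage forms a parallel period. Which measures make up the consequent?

The phrase ending with the weaker cadence (Phrygian half cadence) is the antecedent; the one ending more conclusively (imperfect authentic cadence) is the consequent. The consequent is measures 5–8.

measures 5–8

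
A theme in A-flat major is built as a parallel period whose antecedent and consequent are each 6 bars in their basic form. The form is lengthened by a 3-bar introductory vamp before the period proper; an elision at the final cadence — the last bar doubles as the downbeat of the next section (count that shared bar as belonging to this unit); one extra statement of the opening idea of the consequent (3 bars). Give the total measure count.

Basic parallel period: 6 + 6 = 12 bars.
12 (basic form) + 3 (introduction) + 3 (extra statement) = 18.
The elision shares a bar with the next section but does not change this unit's count.

18 measures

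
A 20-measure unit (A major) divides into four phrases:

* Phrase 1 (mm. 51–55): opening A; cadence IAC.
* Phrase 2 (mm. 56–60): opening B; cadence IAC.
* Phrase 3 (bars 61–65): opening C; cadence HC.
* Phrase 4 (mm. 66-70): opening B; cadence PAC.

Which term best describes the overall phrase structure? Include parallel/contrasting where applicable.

contrasting double period

Four phrases in two halves: the first half (mm. 51–60) ends with an imperfect authentic cadence, the second (mm. 61–70) with a perfect authentic cadence — a large antecedent–consequent pair, i.e. a double period.
Phrase 3 begins with different material from phrase 1, making it contrasting.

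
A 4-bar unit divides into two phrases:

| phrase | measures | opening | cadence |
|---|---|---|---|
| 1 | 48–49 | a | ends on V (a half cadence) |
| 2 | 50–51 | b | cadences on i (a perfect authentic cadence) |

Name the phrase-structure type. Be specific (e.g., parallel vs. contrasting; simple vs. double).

contrasting period

Phrase 1 ends with a half cadence (weaker) and phrase 2 with a perfect authentic cadence (stronger): antecedent + consequent = a period.
The two phrases open with different material (a / b), so the period is contrasting.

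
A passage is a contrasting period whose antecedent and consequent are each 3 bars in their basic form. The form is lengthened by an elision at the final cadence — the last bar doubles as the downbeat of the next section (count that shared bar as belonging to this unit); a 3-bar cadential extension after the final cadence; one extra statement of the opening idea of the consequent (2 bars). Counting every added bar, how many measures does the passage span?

11 measures

Basic contrasting period: 3 + 3 = 6 bars.
6 (basic form) + 3 (cadential extension) + 2 (extra statement) = 11.
The elision shares a bar with the next section but does not change this unit's count.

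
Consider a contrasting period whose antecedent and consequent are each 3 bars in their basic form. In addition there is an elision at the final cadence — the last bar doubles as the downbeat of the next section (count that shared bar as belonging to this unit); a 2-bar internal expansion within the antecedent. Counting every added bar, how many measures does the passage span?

Basic contrasting period: 3 + 3 = 6 bars.
6 (basic form) + 2 (internal expansion) = 8.
The elision shares a bar with the next section but does not change this unit's count.

8 measures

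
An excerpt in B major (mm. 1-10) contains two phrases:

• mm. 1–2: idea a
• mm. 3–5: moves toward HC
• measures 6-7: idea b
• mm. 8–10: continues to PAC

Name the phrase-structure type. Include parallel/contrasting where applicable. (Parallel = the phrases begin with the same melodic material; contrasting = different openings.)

contrasting period

Phrase 1 ends with a half cadence (weaker) and phrase 2 with a perfect authentic cadence (stronger): antecedent + consequent = a period.
The two phrases open with different material (a / b), so the period is contrasting.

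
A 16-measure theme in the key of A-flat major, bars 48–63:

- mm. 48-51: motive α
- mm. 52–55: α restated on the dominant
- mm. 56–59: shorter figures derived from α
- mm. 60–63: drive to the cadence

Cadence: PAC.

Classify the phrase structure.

Basic idea (measures 48–51) + its repetition (mm. 52–55) form the presentation; fragmentation and cadence (measures 56–63) form the continuation — the 16-bar whole is a sentence.

sentence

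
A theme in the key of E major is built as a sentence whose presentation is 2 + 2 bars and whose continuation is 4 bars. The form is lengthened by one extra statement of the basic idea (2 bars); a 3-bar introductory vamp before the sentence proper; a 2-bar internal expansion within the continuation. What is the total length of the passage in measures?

15 measures

Basic sentence: 2 + 2 + 4 = 8 bars.
8 (basic form) + 2 (extra statement) + 3 (introduction) + 2 (internal expansion) = 15.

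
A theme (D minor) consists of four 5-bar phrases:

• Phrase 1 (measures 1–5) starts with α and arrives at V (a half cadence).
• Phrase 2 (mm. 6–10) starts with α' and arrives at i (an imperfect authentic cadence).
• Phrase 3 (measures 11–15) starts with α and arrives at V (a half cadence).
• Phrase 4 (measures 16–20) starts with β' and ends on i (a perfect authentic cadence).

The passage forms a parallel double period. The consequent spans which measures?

In a double period the four phrases pair into a large antecedent (phrases 1–2, ending imperfect authentic cadence) and a large consequent (phrases 3–4, ending perfect authentic cadence). The consequent spans mm. 11–20.

measures 11–20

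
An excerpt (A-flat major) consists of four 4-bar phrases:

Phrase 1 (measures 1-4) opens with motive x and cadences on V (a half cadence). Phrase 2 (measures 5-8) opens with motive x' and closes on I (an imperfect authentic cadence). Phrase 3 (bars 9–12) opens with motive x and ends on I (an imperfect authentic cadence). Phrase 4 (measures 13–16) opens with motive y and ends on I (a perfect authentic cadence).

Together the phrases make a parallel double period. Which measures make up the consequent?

measures 9–16

In a double period the first pair of phrases (ending imperfect authentic cadence) is the large antecedent and the second pair (ending perfect authentic cadence) is the large consequent; the consequent is measures 9–16.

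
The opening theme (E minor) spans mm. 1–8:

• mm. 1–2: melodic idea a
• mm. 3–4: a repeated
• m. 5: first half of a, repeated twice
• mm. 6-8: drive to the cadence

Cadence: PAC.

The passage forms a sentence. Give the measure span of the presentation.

The presentation of a sentence is the basic idea (bars 1–2) plus its repetition (bars 3-4); the presentation is therefore measures 1–4.

measures 1–4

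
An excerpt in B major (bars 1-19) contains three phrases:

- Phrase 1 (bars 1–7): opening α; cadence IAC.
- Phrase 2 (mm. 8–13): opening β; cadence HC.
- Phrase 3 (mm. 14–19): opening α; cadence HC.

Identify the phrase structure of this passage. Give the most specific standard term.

The final phrase closes with a half cadence, which is not stronger than the preceding half cadence; the 3 phrases lack an overall antecedent–consequent design and so form a phrase group.

phrase group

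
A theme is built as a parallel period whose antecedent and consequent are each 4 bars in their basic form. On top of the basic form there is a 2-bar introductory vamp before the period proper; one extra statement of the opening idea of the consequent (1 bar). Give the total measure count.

11 measures

Basic parallel period: 4 + 4 = 8 bars.
8 (basic form) + 2 (introduction) + 1 (extra statement) = 11.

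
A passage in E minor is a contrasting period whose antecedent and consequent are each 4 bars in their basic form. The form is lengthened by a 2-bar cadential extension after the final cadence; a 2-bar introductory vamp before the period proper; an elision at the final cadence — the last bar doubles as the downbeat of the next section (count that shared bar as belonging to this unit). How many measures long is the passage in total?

Basic contrasting period: 4 + 4 = 8 bars.
8 (basic form) + 2 (cadential extension) + 2 (introduction) = 12.
The elision shares a bar with the next section but does not change this unit's count.

12 measures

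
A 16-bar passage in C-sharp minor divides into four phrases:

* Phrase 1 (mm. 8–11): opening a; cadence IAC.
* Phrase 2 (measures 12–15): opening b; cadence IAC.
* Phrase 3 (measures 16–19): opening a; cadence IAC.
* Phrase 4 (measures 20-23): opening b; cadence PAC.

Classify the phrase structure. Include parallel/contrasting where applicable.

Four phrases in two halves: the first half (bars 8-15) ends with an imperfect authentic cadence, the second (bars 16-23) with a perfect authentic cadence — a large antecedent–consequent pair, i.e. a double period.
Phrase 3 begins with the same material as phrase 1, making it parallel.

parallel double period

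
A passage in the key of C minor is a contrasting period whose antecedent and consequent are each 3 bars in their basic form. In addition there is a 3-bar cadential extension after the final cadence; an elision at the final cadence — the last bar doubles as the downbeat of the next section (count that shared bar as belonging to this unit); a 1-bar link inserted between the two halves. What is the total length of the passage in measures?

10 measures

Basic contrasting period: 3 + 3 = 6 bars.
6 (basic form) + 3 (cadential extension) + 1 (link) = 10.
The elision shares a bar with the next section but does not change this unit's count.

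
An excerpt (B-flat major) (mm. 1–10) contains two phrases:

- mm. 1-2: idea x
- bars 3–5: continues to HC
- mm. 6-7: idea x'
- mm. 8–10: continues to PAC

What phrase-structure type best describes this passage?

parallel period

Phrase 1 ends with a half cadence (weaker) and phrase 2 with a perfect authentic cadence (stronger): antecedent + consequent = a period.
The two phrases open with the same material (x / x'), so the period is parallel.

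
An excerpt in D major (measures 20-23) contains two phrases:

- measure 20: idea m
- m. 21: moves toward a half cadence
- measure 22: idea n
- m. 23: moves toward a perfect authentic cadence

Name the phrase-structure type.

Phrase 1 ends with a half cadence (weaker) and phrase 2 with a perfect authentic cadence (stronger): antecedent + consequent = a period.
The two phrases open with different material (m / n), so the period is contrasting.

contrasting period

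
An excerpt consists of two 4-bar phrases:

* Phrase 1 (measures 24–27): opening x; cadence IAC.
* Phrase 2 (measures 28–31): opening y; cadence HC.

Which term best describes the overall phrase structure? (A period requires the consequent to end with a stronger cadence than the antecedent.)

The second phrase closes with a half cadence, which is not stronger than the first phrase's imperfect authentic cadence; without a weak→strong cadential pair there is no antecedent–consequent relationship, so this is a phrase group rather than a period.

phrase group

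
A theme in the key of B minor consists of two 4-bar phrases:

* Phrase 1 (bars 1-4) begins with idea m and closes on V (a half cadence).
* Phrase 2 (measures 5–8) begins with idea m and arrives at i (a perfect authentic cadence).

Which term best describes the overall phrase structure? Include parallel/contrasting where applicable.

Phrase 1 ends with a half cadence (weaker) and phrase 2 with a perfect authentic cadence (stronger): antecedent + consequent = a period.
The two phrases open with the same material (m / m), so the period is parallel.

parallel period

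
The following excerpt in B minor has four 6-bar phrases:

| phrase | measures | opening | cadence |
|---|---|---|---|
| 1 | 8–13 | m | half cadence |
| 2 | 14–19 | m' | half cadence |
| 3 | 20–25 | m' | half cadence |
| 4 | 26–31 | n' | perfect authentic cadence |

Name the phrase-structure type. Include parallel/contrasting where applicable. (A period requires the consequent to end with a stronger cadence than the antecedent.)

parallel double period

Four phrases in two halves: the first half (mm. 8–19) ends with a half cadence, the second (mm. 20–31) with a perfect authentic cadence — a large antecedent–consequent pair, i.e. a double period.
Phrase 3 begins with the same material as phrase 1, making it parallel.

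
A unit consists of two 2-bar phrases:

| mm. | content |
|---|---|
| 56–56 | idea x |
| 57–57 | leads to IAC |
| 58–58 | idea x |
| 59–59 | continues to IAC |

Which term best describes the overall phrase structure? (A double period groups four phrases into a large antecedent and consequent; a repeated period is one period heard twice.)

repeated phrase

Both phrases have the same opening (x) and the same cadence (imperfect authentic cadence): the second is a restatement, not a consequent, so this is a repeated phrase rather than a period.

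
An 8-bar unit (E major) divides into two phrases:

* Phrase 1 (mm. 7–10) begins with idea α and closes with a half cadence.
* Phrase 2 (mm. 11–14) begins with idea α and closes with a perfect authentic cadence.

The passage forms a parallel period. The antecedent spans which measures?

The antecedent is the phrase ending with the weaker cadence (half cadence, phrase 1) and the consequent the one ending more conclusively (perfect authentic cadence, phrase 2); the antecedent is measures 7-10.

measures 7–10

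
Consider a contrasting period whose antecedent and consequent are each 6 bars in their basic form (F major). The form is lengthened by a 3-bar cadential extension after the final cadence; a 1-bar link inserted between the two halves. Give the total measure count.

16 measures

Basic contrasting period: 6 + 6 = 12 bars.
12 (basic form) + 3 (cadential extension) + 1 (link) = 16.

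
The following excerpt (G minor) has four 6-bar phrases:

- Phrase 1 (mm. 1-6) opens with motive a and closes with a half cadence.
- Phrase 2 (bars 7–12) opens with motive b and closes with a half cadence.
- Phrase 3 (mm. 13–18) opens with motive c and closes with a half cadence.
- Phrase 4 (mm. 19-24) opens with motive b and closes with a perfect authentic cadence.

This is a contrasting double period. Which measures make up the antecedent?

measures 1–12

In a double period the first pair of phrases (ending half cadence) is the large antecedent and the second pair (ending perfect authentic cadence) is the large consequent; the antecedent is measures 1–12.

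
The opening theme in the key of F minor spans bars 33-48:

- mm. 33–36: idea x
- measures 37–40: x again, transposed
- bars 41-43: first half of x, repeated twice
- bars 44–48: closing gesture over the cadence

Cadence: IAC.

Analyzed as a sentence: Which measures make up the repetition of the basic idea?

measures 37–40

The presentation of a sentence is the basic idea (bars 33-36) plus its repetition (bars 37–40); the repetition of the basic idea is therefore mm. 37–40.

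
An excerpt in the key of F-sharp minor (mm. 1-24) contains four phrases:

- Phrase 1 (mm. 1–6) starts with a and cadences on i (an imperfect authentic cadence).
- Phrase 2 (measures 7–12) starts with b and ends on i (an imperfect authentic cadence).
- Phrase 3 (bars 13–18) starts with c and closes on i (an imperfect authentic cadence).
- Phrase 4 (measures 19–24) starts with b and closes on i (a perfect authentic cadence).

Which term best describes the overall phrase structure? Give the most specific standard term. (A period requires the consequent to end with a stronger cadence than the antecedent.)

Four phrases in two halves: the first half (mm. 1-12) ends with an imperfect authentic cadence, the second (measures 13–24) with a perfect authentic cadence — a large antecedent–consequent pair, i.e. a double period.
Phrase 3 begins with different material from phrase 1, making it contrasting.

contrasting double period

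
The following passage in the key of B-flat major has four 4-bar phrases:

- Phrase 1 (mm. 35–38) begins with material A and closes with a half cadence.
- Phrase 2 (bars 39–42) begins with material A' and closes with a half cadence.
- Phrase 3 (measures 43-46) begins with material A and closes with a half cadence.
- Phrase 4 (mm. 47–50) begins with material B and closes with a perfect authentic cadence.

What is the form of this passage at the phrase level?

parallel double period

Four phrases in two halves: the first half (measures 35–42) ends with a half cadence, the second (mm. 43–50) with a perfect authentic cadence — a large antecedent–consequent pair, i.e. a double period.
Phrase 3 begins with the same material as phrase 1, making it parallel.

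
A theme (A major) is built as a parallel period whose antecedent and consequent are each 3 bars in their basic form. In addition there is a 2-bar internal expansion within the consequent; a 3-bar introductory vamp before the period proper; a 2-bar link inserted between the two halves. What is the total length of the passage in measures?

Basic parallel period: 3 + 3 = 6 bars.
6 (basic form) + 2 (internal expansion) + 3 (introduction) + 2 (link) = 13.

13 measures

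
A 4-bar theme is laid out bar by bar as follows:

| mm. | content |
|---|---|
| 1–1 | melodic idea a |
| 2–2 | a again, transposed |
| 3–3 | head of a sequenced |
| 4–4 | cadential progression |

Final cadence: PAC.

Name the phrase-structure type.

sentence

Basic idea (m. 1) + its repetition (bar 2) form the presentation; fragmentation and cadence (mm. 3-4) form the continuation — the 4-bar whole is a sentence.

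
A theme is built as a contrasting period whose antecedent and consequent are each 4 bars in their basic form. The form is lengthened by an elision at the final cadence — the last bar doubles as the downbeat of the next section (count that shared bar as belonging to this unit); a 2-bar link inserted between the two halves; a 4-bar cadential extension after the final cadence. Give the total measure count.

Basic contrasting period: 4 + 4 = 8 bars.
8 (basic form) + 2 (link) + 4 (cadential extension) = 14.
The elision shares a bar with the next section but does not change this unit's count.

14 measures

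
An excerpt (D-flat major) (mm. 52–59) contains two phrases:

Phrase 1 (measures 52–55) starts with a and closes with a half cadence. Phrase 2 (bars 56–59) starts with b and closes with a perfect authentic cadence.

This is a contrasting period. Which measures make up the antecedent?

measures 52–55

The phrase ending with the weaker cadence (half cadence) is the antecedent; the one ending more conclusively (perfect authentic cadence) is the consequent. The antecedent is measures 52–55.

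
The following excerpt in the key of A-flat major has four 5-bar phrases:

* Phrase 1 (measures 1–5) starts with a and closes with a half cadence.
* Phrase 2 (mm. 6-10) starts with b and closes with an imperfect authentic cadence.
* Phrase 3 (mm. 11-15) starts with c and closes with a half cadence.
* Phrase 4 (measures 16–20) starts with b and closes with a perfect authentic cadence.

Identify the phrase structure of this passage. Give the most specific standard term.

Four phrases in two halves: the first half (mm. 1–10) ends with an imperfect authentic cadence, the second (measures 11–20) with a perfect authentic cadence — a large antecedent–consequent pair, i.e. a double period.
Phrase 3 begins with different material from phrase 1, making it contrasting.

contrasting double period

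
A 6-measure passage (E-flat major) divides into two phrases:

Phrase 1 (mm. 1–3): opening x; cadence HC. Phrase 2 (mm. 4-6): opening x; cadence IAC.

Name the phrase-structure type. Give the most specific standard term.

parallel period

Phrase 1 ends with a half cadence (weaker) and phrase 2 with an imperfect authentic cadence (stronger): antecedent + consequent = a period.
The two phrases open with the same material (x / x), so the period is parallel.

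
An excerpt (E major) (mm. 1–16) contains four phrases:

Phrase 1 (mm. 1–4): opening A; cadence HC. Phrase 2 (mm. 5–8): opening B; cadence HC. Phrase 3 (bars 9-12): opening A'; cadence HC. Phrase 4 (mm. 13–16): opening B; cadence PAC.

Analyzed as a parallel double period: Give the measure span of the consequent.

measures 9–16

In a double period the four phrases pair into a large antecedent (phrases 1–2, ending half cadence) and a large consequent (phrases 3–4, ending perfect authentic cadence). The consequent spans mm. 9-16.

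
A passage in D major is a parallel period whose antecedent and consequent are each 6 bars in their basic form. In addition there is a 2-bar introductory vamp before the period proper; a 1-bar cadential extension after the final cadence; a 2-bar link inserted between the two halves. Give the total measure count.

17 measures

Basic parallel period: 6 + 6 = 12 bars.
12 (basic form) + 2 (introduction) + 1 (cadential extension) + 2 (link) = 17.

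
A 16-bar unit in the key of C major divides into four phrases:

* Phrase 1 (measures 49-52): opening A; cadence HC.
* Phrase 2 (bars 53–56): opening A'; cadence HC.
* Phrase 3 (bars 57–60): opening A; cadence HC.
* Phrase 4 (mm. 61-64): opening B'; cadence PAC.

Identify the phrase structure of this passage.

parallel double period

Four phrases in two halves: the first half (bars 49-56) ends with a half cadence, the second (mm. 57–64) with a perfect authentic cadence — a large antecedent–consequent pair, i.e. a double period.
Phrase 3 begins with the same material as phrase 1, making it parallel.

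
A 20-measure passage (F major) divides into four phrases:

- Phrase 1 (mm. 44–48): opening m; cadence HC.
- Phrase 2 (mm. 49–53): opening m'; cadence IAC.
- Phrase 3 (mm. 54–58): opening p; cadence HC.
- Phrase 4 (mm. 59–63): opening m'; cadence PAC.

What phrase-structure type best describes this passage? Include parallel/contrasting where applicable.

contrasting double period

Four phrases in two halves: the first half (bars 44–53) ends with an imperfect authentic cadence, the second (bars 54-63) with a perfect authentic cadence — a large antecedent–consequent pair, i.e. a double period.
Phrase 3 begins with different material from phrase 1, making it contrasting.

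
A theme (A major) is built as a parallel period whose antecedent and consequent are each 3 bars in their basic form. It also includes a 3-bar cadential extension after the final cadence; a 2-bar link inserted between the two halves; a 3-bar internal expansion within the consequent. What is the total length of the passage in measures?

14 measures

Basic parallel period: 3 + 3 = 6 bars.
6 (basic form) + 3 (cadential extension) + 2 (link) + 3 (internal expansion) = 14.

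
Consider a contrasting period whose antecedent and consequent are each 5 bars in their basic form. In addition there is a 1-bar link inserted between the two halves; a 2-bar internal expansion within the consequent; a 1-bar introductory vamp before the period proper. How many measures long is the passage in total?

14 measures

Basic contrasting period: 5 + 5 = 10 bars.
10 (basic form) + 1 (link) + 2 (internal expansion) + 1 (introduction) = 14.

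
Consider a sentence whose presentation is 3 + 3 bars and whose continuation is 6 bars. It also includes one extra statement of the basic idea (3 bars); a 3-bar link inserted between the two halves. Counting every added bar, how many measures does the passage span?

Basic sentence: 3 + 3 + 6 = 12 bars.
12 (basic form) + 3 (extra statement) + 3 (link) = 18.

18 measures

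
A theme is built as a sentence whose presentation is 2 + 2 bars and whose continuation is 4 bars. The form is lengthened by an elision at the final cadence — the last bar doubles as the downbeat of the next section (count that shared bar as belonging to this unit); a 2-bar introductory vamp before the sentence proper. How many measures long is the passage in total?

10 measures

Basic sentence: 2 + 2 + 4 = 8 bars.
8 (basic form) + 2 (introduction) = 10.
The elision shares a bar with the next section but does not change this unit's count.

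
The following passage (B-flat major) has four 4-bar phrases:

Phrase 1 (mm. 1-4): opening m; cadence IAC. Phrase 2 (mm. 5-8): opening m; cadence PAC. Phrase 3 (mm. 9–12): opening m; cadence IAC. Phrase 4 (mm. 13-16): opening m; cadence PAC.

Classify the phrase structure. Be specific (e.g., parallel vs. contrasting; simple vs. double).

The cadence pattern IAC–PAC–IAC–PAC is weak–strong twice, and phrases 3–4 restate phrases 1–2: a period heard twice, not a double period (which would end weakly at phrase 2).

repeated period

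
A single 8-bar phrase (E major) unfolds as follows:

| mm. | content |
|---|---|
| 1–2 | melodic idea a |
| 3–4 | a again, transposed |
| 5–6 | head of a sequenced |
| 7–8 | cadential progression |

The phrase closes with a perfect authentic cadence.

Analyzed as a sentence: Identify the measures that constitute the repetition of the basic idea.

The presentation of a sentence is the basic idea (mm. 1–2) plus its repetition (mm. 3-4); the repetition of the basic idea is therefore measures 3–4.

measures 3–4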